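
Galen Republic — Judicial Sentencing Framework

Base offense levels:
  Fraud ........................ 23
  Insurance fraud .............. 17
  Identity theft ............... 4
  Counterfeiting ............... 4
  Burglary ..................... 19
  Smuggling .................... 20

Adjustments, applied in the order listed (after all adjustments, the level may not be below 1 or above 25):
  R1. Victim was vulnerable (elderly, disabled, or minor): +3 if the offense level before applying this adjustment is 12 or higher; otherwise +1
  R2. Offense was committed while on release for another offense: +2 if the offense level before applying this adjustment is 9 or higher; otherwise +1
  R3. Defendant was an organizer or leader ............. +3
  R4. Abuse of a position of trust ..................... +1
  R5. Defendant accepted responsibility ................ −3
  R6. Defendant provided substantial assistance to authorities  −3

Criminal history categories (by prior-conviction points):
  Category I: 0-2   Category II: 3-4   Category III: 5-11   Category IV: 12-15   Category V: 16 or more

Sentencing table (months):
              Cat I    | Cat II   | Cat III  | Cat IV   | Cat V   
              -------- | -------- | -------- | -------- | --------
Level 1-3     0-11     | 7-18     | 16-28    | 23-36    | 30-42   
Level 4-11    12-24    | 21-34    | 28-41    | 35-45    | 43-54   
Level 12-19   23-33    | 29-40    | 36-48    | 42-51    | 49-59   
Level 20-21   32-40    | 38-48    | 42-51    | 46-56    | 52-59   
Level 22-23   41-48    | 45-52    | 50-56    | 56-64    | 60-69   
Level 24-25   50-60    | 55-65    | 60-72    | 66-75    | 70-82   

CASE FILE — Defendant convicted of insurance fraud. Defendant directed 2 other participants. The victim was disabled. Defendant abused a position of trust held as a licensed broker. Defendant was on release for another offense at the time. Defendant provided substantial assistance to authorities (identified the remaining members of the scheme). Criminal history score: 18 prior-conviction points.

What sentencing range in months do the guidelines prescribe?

Base offense level for insurance fraud: 17.
R1 applies (level before this adjustment is 17 ≥ 12, so +3): 17 + 3 = 20.
R2 applies (level before this adjustment is 20 ≥ 9, so +2): 20 + 2 = 22.
R3 applies: 22 + 3 = 25.
R4 applies: 25 + 1 = 26.
R5 does not apply.
R6 applies: 26 − 3 = 23.
Final offense level: 23.
Criminal history: 18 prior points → Category V (16+).
Level 23 falls in the 22-23 band.
Grid: Level 22-23 × Category V = 60-69 months.

60-69 months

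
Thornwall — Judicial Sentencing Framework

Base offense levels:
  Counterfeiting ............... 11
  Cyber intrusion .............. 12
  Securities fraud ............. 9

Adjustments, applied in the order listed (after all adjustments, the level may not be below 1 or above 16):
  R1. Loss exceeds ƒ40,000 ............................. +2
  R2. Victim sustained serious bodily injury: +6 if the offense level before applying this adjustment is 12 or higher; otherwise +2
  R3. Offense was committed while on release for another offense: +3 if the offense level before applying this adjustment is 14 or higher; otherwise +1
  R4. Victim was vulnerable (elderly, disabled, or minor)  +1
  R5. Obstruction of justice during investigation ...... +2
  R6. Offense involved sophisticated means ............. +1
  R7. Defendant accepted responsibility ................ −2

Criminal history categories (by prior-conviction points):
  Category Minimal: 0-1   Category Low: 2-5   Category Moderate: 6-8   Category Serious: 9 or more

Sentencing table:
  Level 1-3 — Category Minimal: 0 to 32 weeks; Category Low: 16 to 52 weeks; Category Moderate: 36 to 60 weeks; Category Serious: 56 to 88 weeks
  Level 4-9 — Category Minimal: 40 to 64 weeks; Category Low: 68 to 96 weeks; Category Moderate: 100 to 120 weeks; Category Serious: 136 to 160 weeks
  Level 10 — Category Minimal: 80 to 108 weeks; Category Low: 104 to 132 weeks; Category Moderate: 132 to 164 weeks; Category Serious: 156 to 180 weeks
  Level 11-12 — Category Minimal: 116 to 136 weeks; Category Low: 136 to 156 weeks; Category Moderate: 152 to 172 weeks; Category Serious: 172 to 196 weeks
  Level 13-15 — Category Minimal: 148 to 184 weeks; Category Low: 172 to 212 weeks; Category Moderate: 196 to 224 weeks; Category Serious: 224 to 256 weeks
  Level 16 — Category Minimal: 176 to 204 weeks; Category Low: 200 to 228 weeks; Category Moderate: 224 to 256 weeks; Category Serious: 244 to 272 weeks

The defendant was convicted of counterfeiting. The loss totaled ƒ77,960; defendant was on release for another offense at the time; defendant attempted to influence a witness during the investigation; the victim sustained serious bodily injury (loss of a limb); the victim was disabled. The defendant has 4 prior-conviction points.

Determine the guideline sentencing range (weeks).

200-228 weeks

Base offense level for counterfeiting: 11.
R1 applies: 11 + 2 = 13.
R2 applies (level before this adjustment is 13 ≥ 12, so +6): 13 + 6 = 19.
R3 applies (level before this adjustment is 19 ≥ 14, so +3): 19 + 3 = 22.
R4 applies: 22 + 1 = 23.
R5 applies: 23 + 2 = 25.
Level 25 exceeds the maximum of 16; capped at 16.
Final offense level: 16.
Criminal history: 4 prior points → Category Low (2-5).
Level 16 falls in the 16 band.
Grid: Level 16 × Category Low = 200-228 weeks.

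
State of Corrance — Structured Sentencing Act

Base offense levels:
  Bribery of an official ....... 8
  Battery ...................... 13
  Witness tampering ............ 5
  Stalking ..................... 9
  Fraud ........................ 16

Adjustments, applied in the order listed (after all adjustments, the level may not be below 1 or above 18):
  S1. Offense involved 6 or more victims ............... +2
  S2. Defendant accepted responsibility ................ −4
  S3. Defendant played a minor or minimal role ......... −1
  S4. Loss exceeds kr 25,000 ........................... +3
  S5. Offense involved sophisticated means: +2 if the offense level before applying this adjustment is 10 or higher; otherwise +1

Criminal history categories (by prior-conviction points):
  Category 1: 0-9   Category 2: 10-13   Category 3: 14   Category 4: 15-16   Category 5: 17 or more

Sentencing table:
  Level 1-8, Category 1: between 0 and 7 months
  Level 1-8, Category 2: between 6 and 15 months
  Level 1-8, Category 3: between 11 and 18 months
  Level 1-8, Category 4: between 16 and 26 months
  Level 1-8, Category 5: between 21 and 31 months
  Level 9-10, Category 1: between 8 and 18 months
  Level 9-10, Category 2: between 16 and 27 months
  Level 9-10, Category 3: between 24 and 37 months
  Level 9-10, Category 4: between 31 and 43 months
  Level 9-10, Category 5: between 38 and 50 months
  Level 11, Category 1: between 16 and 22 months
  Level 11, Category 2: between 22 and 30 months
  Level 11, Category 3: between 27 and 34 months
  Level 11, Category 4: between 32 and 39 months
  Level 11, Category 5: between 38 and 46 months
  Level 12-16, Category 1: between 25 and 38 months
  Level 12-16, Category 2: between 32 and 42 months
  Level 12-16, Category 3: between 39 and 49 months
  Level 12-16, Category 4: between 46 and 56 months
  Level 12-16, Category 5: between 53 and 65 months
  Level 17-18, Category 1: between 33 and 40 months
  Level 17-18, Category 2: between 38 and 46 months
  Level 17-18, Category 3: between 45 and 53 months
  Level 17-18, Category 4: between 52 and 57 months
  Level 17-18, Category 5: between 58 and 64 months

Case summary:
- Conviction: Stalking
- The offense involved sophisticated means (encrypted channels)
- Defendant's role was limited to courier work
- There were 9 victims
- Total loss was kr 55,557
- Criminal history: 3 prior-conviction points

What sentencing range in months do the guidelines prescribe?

25-38 months

Base offense level for stalking: 9.
S1 applies: 9 + 2 = 11.
S2 does not apply.
S3 applies: 11 − 1 = 10.
S4 applies: 10 + 3 = 13.
S5 applies (level before this adjustment is 13 ≥ 10, so +2): 13 + 2 = 15.
Final offense level: 15.
Criminal history: 3 prior points → Category 1 (0-9).
Level 15 falls in the 12-16 band.
Grid: Level 12-16 × Category 1 = 25-38 months.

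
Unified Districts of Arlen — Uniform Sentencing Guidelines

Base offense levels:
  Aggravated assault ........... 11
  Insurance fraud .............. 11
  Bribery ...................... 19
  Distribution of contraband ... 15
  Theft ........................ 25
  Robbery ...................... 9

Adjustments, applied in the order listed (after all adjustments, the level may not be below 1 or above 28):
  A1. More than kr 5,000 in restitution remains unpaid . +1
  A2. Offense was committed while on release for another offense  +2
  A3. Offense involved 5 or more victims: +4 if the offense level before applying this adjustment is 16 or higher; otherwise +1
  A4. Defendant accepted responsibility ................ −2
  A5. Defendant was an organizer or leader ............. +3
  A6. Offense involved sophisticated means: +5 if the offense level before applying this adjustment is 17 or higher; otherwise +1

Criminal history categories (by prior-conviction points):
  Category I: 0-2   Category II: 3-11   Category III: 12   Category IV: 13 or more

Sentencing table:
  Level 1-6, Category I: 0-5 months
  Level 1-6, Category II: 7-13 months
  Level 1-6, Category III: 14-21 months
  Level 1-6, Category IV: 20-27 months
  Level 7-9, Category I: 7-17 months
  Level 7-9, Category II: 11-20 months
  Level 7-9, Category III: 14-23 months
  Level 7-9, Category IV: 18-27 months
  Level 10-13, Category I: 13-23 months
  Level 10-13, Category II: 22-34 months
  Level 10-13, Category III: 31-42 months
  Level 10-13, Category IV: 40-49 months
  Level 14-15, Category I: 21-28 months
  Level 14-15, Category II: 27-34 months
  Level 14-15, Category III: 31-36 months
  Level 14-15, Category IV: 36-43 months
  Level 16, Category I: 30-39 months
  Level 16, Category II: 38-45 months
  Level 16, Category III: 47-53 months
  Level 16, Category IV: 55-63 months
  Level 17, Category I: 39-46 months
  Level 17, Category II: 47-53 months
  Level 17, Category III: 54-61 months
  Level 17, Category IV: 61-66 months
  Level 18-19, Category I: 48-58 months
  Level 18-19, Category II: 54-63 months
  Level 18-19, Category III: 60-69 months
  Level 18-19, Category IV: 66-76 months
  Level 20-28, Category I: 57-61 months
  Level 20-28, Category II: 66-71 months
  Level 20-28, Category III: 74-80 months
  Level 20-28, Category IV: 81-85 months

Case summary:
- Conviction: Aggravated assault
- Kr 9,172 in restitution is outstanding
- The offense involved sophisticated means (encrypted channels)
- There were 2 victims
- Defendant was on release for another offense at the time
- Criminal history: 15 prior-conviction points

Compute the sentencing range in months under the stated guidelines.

36-43 months

Base offense level for aggravated assault: 11.
A1 applies: 11 + 1 = 12.
A2 applies: 12 + 2 = 14.
A3 does not apply.
A5 does not apply.
A6 applies (level before this adjustment is 14 < 17, so +1): 14 + 1 = 15.
Final offense level: 15.
Criminal history: 15 prior points → Category IV (13+).
Level 15 falls in the 14-15 band.
Grid: Level 14-15 × Category IV = 36-43 months.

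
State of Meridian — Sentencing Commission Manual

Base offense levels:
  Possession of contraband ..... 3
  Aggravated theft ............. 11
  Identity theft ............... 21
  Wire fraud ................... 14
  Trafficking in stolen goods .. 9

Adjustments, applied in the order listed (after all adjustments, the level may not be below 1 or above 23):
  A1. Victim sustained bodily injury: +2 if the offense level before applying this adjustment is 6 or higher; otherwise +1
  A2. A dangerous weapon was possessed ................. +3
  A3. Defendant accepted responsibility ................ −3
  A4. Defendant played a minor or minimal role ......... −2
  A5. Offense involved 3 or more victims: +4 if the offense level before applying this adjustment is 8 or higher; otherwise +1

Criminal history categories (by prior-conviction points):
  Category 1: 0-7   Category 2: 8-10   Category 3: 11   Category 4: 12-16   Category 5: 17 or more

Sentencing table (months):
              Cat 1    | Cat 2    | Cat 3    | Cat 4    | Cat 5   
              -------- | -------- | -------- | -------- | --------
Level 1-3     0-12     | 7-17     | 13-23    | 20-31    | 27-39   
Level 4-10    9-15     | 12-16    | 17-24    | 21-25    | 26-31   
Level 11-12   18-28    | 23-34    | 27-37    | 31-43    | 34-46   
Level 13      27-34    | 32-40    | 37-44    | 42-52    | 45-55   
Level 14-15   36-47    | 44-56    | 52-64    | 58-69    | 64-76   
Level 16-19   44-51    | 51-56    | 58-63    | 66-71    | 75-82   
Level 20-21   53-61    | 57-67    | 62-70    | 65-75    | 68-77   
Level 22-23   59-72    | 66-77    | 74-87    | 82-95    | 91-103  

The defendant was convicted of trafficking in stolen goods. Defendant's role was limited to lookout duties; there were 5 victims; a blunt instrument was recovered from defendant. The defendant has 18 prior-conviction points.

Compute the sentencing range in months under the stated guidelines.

Base offense level for trafficking in stolen goods: 9.
A2 applies: 9 + 3 = 12.
A4 applies: 12 − 2 = 10.
A5 applies (level before this adjustment is 10 ≥ 8, so +4): 10 + 4 = 14.
Final offense level: 14.
Criminal history: 18 prior points → Category 5 (17+).
Level 14 falls in the 14-15 band.
Grid: Level 14-15 × Category 5 = 64-76 months.

64-76 months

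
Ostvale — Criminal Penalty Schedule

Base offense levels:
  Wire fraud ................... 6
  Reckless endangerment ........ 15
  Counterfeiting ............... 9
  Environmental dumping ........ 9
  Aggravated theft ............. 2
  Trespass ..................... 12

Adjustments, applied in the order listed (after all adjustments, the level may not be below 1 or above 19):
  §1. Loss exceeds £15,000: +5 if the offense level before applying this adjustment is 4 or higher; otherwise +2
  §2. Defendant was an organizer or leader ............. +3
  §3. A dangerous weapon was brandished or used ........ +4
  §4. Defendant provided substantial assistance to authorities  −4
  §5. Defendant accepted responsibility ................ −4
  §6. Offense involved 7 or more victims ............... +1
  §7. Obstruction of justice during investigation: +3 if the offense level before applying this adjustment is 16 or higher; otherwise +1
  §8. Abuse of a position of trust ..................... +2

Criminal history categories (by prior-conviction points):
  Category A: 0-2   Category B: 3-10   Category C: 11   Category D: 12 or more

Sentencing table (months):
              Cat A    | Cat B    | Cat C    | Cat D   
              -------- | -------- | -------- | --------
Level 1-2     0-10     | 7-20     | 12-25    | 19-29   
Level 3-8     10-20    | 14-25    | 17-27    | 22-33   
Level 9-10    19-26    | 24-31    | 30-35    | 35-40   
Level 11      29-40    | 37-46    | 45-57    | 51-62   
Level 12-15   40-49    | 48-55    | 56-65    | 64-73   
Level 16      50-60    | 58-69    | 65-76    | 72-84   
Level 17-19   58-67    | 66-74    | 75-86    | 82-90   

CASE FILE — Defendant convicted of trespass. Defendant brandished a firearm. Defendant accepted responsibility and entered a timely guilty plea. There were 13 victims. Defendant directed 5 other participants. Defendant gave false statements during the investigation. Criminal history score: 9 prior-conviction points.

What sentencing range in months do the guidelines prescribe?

Base offense level for trespass: 12.
§2 applies: 12 + 3 = 15.
§3 applies: 15 + 4 = 19.
§4 does not apply.
§5 applies: 19 − 4 = 15.
§6 applies: 15 + 1 = 16.
§7 applies (level before this adjustment is 16 ≥ 16, so +3): 16 + 3 = 19.
Final offense level: 19.
Criminal history: 9 prior points → Category B (3-10).
Level 19 falls in the 17-19 band.
Grid: Level 17-19 × Category B = 66-74 months.

66-74 months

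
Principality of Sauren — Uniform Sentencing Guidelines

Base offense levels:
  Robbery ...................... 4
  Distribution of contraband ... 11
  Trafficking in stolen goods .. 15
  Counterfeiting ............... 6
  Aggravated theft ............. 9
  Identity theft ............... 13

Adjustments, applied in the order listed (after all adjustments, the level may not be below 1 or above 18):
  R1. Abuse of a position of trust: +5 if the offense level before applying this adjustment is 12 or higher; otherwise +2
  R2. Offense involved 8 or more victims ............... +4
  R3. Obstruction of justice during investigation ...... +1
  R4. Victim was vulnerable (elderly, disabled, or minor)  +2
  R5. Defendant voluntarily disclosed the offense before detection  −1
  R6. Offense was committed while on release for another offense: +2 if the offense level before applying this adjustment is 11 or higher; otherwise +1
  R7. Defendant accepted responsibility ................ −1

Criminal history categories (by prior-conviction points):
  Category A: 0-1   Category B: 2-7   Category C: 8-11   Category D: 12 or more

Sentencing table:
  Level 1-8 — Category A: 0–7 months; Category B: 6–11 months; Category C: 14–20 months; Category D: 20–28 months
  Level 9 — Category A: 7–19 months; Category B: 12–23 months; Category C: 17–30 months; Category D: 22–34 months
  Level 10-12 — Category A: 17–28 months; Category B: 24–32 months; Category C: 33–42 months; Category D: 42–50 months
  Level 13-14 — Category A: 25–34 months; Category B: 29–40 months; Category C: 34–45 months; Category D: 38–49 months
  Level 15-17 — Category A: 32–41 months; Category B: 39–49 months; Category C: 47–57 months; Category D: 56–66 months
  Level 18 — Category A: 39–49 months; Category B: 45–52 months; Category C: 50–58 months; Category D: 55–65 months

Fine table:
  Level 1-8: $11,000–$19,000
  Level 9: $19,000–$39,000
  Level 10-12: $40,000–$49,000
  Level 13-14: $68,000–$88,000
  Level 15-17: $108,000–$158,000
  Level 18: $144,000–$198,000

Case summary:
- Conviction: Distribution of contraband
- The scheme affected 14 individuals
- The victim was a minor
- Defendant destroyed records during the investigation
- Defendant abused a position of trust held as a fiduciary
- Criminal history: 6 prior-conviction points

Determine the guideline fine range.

$144,000–$198,000

Base offense level for distribution of contraband: 11.
R1 applies (level before this adjustment is 11 < 12, so +2): 11 + 2 = 13.
R2 applies: 13 + 4 = 17.
R3 applies: 17 + 1 = 18.
R4 applies: 18 + 2 = 20.
R5 does not apply.
R6 does not apply.
Level 20 exceeds the maximum of 18; capped at 18.
Final offense level: 18.
Level 18 falls in the 18 band.
Fine table: Level 18 → $144,000–$198,000.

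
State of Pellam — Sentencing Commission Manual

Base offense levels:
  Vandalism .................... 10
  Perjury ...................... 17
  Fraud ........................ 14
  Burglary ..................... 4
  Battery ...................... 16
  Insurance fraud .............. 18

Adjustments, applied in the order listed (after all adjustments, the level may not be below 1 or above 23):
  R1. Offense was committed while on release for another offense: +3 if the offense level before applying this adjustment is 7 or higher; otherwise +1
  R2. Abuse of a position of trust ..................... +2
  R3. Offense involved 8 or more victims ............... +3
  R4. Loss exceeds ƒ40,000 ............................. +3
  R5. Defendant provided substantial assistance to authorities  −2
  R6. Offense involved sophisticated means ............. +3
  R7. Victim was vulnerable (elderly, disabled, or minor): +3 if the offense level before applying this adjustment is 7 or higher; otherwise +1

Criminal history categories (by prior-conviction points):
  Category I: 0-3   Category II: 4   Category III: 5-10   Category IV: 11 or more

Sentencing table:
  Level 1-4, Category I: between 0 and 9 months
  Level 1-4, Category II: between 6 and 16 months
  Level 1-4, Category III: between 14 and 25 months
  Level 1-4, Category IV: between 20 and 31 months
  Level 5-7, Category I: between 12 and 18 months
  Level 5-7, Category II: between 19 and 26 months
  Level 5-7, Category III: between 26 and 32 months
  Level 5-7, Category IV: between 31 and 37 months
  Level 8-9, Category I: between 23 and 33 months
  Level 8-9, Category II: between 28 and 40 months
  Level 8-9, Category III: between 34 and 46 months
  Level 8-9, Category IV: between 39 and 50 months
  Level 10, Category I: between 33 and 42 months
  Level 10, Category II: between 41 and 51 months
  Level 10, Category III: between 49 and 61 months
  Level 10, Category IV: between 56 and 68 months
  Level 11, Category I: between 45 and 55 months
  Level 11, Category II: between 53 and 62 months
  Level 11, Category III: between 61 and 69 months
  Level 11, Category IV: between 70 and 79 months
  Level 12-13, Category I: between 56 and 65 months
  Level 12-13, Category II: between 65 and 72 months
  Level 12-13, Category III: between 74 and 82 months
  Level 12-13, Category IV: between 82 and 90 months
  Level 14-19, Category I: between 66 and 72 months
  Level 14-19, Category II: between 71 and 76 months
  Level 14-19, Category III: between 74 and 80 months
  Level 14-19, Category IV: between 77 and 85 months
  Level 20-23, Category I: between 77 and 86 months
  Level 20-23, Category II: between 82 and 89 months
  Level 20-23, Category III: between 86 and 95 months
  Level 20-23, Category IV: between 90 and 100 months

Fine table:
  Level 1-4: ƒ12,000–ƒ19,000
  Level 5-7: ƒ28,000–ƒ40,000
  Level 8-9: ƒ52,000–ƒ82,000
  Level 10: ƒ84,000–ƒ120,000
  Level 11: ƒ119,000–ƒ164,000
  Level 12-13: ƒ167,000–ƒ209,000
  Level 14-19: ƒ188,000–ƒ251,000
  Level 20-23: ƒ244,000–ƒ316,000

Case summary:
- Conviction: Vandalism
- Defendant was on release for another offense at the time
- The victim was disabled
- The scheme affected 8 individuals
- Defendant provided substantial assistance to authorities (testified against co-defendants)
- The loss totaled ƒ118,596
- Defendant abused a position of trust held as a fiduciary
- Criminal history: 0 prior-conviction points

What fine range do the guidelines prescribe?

Base offense level for vandalism: 10.
R1 applies (level before this adjustment is 10 ≥ 7, so +3): 10 + 3 = 13.
R2 applies: 13 + 2 = 15.
R3 applies: 15 + 3 = 18.
R4 applies: 18 + 3 = 21.
R5 applies: 21 − 2 = 19.
R6 does not apply.
R7 applies (level before this adjustment is 19 ≥ 7, so +3): 19 + 3 = 22.
Final offense level: 22.
Level 22 falls in the 20-23 band.
Fine table: Level 20-23 → ƒ244,000–ƒ316,000.

ƒ244,000–ƒ316,000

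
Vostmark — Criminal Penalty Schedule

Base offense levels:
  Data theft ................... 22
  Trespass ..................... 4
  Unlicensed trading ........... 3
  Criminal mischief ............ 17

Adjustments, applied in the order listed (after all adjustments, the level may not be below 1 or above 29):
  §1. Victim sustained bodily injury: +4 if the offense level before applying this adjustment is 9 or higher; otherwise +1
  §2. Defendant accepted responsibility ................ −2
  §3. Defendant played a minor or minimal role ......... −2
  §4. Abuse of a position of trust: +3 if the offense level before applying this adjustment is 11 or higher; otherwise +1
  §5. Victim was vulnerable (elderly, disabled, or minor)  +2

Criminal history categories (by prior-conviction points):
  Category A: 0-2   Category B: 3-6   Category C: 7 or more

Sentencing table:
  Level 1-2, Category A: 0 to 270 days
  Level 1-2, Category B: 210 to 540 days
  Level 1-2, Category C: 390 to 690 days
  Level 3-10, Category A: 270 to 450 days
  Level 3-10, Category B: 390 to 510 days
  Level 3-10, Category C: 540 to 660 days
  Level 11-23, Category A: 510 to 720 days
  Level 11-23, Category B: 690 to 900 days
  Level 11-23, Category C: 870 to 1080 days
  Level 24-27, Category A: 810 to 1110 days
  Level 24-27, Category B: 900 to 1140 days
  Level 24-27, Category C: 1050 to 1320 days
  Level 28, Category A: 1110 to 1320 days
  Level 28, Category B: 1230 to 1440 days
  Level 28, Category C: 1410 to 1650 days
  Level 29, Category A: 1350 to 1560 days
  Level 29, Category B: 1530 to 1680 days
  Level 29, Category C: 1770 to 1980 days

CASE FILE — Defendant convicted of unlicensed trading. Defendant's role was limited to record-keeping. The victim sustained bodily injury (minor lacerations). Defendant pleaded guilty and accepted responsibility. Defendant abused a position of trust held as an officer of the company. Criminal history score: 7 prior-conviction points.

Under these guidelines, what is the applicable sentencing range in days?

390-690 days

Base offense level for unlicensed trading: 3.
§1 applies (level before this adjustment is 3 < 9, so +1): 3 + 1 = 4.
§2 applies: 4 − 2 = 2.
§3 applies: 2 − 2 = 0.
§4 applies (level before this adjustment is 0 < 11, so +1): 0 + 1 = 1.
Final offense level: 1.
Criminal history: 7 prior points → Category C (7+).
Level 1 falls in the 1-2 band.
Grid: Level 1-2 × Category C = 390-690 days.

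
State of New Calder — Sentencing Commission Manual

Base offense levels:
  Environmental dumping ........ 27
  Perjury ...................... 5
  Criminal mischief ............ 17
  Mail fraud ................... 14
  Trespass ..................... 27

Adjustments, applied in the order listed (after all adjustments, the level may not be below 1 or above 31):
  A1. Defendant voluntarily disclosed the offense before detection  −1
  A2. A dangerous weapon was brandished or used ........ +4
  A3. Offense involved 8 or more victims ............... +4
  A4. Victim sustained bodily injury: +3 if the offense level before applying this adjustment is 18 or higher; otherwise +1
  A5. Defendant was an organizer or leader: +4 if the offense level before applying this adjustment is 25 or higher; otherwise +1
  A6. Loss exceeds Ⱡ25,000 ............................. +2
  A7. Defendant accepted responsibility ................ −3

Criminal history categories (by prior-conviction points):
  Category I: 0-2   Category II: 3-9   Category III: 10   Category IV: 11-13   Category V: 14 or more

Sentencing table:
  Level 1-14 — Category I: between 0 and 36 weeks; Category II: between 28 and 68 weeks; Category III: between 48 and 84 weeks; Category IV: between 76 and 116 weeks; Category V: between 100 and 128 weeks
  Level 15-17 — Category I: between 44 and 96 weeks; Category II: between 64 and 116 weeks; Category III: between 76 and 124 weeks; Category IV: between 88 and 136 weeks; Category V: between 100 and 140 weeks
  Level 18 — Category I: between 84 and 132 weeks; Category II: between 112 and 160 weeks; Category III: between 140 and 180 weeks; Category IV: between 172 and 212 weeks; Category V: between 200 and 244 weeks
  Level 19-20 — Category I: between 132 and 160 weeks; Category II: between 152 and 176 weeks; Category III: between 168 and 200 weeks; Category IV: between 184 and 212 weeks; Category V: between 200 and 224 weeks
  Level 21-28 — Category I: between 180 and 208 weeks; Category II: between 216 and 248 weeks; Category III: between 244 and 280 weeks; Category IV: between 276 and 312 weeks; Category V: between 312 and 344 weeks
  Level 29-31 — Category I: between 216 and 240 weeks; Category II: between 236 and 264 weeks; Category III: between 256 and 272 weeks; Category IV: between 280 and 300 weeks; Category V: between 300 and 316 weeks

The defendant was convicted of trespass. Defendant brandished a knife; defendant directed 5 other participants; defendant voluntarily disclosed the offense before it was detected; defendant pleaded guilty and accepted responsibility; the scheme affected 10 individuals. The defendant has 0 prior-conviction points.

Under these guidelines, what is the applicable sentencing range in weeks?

Base offense level for trespass: 27.
A1 applies: 27 − 1 = 26.
A2 applies: 26 + 4 = 30.
A3 applies: 30 + 4 = 34.
A4 does not apply.
A5 applies (level before this adjustment is 34 ≥ 25, so +4): 34 + 4 = 38.
A6 does not apply.
A7 applies: 38 − 3 = 35.
Level 35 exceeds the maximum of 31; capped at 31.
Final offense level: 31.
Criminal history: 0 prior points → Category I (0-2).
Level 31 falls in the 29-31 band.
Grid: Level 29-31 × Category I = 216-240 weeks.

216-240 weeks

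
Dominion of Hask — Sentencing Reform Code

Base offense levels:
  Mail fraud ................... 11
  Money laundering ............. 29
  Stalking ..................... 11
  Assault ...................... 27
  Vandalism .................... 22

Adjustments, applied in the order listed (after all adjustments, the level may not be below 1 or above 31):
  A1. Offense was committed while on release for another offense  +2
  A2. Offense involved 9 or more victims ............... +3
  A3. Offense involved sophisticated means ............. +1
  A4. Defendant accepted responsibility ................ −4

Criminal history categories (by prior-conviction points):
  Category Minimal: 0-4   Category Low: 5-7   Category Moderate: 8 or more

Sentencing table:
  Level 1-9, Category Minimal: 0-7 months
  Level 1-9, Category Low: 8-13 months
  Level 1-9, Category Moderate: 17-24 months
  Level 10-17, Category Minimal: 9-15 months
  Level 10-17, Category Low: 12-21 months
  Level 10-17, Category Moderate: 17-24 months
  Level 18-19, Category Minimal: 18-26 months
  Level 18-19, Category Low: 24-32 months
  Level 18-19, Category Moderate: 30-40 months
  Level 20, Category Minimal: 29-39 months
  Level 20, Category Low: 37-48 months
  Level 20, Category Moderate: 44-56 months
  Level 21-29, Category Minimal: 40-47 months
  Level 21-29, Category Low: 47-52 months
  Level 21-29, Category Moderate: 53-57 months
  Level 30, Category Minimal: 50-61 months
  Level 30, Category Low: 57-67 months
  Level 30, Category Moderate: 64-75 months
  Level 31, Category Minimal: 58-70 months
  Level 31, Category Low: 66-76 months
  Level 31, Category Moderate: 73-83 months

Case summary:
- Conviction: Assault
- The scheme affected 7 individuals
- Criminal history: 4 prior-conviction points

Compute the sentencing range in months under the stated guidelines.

40-47 months

Base offense level for assault: 27.
Final offense level: 27.
Criminal history: 4 prior points → Category Minimal (0-4).
Level 27 falls in the 21-29 band.
Grid: Level 21-29 × Category Minimal = 40-47 months.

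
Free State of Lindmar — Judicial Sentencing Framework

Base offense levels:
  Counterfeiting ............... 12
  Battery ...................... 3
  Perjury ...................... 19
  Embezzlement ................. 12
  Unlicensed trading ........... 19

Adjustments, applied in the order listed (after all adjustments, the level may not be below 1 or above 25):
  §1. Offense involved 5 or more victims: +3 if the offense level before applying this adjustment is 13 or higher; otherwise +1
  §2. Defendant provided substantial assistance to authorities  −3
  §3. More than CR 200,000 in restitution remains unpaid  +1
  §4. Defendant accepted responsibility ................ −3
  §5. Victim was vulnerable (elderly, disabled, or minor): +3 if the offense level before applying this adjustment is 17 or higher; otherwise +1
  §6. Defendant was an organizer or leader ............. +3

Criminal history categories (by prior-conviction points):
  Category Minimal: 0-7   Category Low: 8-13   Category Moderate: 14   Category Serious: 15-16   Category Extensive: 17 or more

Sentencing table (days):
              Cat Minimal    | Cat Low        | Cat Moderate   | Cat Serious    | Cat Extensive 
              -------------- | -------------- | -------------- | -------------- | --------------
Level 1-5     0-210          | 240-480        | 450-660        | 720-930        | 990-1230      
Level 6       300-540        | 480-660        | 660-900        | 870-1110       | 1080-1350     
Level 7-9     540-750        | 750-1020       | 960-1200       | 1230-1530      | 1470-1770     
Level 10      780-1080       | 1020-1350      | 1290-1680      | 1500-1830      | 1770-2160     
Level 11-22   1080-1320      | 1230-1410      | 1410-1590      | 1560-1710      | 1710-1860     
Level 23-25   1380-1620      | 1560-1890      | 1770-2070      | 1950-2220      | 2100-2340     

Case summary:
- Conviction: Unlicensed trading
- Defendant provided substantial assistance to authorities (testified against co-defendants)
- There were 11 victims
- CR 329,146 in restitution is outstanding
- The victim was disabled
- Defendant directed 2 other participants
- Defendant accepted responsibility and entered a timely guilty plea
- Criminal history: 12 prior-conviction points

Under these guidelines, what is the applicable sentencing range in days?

1560-1890 days

Base offense level for unlicensed trading: 19.
§1 applies (level before this adjustment is 19 ≥ 13, so +3): 19 + 3 = 22.
§2 applies: 22 − 3 = 19.
§3 applies: 19 + 1 = 20.
§4 applies: 20 − 3 = 17.
§5 applies (level before this adjustment is 17 ≥ 17, so +3): 17 + 3 = 20.
§6 applies: 20 + 3 = 23.
Final offense level: 23.
Criminal history: 12 prior points → Category Low (8-13).
Level 23 falls in the 23-25 band.
Grid: Level 23-25 × Category Low = 1560-1890 days.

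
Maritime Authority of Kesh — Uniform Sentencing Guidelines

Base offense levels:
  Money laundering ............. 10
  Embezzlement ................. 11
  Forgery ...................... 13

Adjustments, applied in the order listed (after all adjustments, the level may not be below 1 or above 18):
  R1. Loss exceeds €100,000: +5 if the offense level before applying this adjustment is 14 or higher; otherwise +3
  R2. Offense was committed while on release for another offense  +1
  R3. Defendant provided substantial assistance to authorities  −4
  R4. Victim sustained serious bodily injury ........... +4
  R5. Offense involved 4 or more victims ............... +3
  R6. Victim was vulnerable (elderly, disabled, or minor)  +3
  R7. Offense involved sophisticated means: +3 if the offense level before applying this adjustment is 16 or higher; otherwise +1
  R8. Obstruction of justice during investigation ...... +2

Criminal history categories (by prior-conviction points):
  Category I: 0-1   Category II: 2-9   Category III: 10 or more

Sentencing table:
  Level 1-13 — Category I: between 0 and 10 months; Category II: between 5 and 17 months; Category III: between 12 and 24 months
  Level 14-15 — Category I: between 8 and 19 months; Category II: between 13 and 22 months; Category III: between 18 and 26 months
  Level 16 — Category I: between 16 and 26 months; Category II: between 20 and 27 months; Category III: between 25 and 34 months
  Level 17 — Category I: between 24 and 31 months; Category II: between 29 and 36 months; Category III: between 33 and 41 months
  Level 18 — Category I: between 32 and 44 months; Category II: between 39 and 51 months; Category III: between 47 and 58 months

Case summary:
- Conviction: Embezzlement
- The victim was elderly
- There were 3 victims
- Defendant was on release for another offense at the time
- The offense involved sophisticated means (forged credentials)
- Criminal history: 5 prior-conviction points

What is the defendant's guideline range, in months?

20-27 months

Base offense level for embezzlement: 11.
R2 applies: 11 + 1 = 12.
R5 does not apply.
R6 applies: 12 + 3 = 15.
R7 applies (level before this adjustment is 15 < 16, so +1): 15 + 1 = 16.
R8 does not apply.
Final offense level: 16.
Criminal history: 5 prior points → Category II (2-9).
Level 16 falls in the 16 band.
Grid: Level 16 × Category II = 20-27 months.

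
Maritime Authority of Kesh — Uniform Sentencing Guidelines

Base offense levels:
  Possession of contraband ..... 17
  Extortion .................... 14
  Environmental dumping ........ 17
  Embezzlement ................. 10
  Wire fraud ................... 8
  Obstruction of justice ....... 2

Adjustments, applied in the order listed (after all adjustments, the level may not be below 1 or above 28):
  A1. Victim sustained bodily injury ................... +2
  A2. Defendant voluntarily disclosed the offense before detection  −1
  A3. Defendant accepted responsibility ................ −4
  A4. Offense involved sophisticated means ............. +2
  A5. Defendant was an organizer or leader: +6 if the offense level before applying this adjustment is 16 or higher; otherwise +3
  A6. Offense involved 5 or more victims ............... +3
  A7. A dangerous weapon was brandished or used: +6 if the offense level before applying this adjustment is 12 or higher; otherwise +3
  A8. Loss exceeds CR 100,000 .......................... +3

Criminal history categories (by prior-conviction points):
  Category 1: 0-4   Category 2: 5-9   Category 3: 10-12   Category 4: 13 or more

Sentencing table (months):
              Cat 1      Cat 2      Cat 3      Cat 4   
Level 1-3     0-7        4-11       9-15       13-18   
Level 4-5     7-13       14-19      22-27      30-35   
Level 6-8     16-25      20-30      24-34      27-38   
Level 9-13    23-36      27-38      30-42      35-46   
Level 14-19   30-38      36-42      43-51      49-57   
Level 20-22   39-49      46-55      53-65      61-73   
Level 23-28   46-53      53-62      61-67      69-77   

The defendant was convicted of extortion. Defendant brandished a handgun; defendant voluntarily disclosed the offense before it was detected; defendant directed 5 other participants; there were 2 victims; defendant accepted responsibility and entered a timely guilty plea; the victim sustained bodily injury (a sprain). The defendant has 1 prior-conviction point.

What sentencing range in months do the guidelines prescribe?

Base offense level for extortion: 14.
A1 applies: 14 + 2 = 16.
A2 applies: 16 − 1 = 15.
A3 applies: 15 − 4 = 11.
A5 applies (level before this adjustment is 11 < 16, so +3): 11 + 3 = 14.
A6 does not apply.
A7 applies (level before this adjustment is 14 ≥ 12, so +6): 14 + 6 = 20.
A8 does not apply.
Final offense level: 20.
Criminal history: 1 prior point → Category 1 (0-4).
Level 20 falls in the 20-22 band.
Grid: Level 20-22 × Category 1 = 39-49 months.

39-49 months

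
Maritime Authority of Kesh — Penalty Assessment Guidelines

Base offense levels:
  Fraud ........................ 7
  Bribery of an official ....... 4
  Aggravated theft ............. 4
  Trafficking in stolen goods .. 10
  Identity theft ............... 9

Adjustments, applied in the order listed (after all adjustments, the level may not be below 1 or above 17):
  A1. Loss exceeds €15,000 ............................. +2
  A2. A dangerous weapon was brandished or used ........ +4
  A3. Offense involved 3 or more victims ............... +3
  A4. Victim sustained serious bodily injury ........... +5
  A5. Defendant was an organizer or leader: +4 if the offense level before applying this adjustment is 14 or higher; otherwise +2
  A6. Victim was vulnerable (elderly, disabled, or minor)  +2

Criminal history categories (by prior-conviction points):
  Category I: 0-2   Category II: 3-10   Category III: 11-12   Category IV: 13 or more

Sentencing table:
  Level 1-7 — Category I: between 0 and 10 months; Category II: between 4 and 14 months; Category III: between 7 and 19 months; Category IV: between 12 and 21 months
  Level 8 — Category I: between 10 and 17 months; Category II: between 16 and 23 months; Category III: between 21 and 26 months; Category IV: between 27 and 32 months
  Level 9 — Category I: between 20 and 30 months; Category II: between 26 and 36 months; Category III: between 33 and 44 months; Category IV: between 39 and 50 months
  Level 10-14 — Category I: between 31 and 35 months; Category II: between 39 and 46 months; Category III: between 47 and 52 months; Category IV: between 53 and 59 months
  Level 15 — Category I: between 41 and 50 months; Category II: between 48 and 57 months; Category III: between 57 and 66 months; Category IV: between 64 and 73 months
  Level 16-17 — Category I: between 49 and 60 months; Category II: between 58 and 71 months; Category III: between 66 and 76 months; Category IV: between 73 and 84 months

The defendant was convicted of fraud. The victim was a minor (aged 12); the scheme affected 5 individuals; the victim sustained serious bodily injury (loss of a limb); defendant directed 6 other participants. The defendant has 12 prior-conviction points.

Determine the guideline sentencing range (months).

Base offense level for fraud: 7.
A1 does not apply.
A3 applies: 7 + 3 = 10.
A4 applies: 10 + 5 = 15.
A5 applies (level before this adjustment is 15 ≥ 14, so +4): 15 + 4 = 19.
A6 applies: 19 + 2 = 21.
Level 21 exceeds the maximum of 17; capped at 17.
Final offense level: 17.
Criminal history: 12 prior points → Category III (11-12).
Level 17 falls in the 16-17 band.
Grid: Level 16-17 × Category III = 66-76 months.

66-76 months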